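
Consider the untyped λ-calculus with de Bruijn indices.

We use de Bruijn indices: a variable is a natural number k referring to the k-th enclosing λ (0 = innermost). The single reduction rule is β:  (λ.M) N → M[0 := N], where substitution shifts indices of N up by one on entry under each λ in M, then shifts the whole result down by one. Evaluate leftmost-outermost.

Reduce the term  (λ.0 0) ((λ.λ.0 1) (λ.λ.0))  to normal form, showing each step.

  start: (λ.0 0) ((λ.λ.0 1) (λ.λ.0))
  [1] (λ.λ.0 1) (λ.λ.0) ((λ.λ.0 1) (λ.λ.0))
  [2] (λ.0 (λ.λ.0)) ((λ.λ.0 1) (λ.λ.0))
  [3] (λ.λ.0 1) (λ.λ.0) (λ.λ.0)
  [4] (λ.0 (λ.λ.0)) (λ.λ.0)
  [5] (λ.λ.0) (λ.λ.0)
  [6] λ.0

Answer: normal form = λ.0  (in 6 steps)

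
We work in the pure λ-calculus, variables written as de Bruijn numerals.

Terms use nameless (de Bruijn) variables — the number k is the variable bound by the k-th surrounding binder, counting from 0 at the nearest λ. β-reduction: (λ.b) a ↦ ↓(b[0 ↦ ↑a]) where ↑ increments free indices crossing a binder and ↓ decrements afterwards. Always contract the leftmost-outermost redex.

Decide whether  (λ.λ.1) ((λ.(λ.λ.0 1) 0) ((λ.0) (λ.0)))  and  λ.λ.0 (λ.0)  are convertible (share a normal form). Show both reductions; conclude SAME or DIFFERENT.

Answer: SAME — A ⇓ λ.λ.0 (λ.0), B ⇓ λ.λ.0 (λ.0)

Reduction:
Term A:
  start: (λ.λ.1) ((λ.(λ.λ.0 1) 0) ((λ.0) (λ.0)))
  step 1: λ.(λ.(λ.λ.0 1) 0) ((λ.0) (λ.0))
  step 2: λ.(λ.λ.0 1) ((λ.0) (λ.0))
  step 3: λ.λ.0 ((λ.0) (λ.0))
  step 4: λ.λ.0 (λ.0)

Term B:
  start: λ.λ.0 (λ.0)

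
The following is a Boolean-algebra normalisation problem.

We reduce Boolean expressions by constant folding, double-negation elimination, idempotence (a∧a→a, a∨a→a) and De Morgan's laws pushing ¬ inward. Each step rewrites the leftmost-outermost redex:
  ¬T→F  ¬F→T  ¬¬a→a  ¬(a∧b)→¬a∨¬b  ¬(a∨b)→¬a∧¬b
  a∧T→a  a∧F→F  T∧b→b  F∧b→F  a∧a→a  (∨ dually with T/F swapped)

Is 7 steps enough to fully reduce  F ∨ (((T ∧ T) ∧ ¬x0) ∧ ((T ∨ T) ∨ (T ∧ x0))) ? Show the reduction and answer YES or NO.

Answer: YES — reaches normal form ¬x0 in 6 ≤ 7 steps

Reduction:
  start: F ∨ (((T ∧ T) ∧ ¬x0) ∧ ((T ∨ T) ∨ (T ∧ x0)))
  →1  ((T ∧ T) ∧ ¬x0) ∧ ((T ∨ T) ∨ (T ∧ x0))
  →2  (T ∧ ¬x0) ∧ ((T ∨ T) ∨ (T ∧ x0))
  →3  ¬x0 ∧ ((T ∨ T) ∨ (T ∧ x0))
  →4  ¬x0 ∧ (T ∨ (T ∧ x0))
  →5  ¬x0 ∧ T
  →6  ¬x0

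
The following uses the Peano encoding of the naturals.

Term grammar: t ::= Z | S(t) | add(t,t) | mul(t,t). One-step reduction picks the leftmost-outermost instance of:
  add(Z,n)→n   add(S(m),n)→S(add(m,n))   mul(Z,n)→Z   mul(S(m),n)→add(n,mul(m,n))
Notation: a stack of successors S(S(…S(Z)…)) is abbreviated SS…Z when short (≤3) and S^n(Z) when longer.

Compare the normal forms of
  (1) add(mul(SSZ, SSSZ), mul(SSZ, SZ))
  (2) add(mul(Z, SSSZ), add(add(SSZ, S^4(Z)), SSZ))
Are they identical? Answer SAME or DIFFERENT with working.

Term A:
  start: add(mul(SSZ, SSSZ), mul(SSZ, SZ))
  →1  add(add(SSSZ, mul(SZ, SSSZ)), mul(SSZ, SZ))
  →2  add(S(add(SSZ, mul(SZ, SSSZ))), mul(SSZ, SZ))
  →3  S(add(add(SSZ, mul(SZ, SSSZ)), mul(SSZ, SZ)))
  →4  S(add(S(add(SZ, mul(SZ, SSSZ))), mul(SSZ, SZ)))
  →5  S(S(add(add(SZ, mul(SZ, SSSZ)), mul(SSZ, SZ))))
  →6  S(S(add(S(add(Z, mul(SZ, SSSZ))), mul(SSZ, SZ))))
  →7  S(S(S(add(add(Z, mul(SZ, SSSZ)), mul(SSZ, SZ)))))
  →8  S(S(S(add(mul(SZ, SSSZ), mul(SSZ, SZ)))))
  →9  S(S(S(add(add(SSSZ, mul(Z, SSSZ)), mul(SSZ, SZ)))))
  →10  S(S(S(add(S(add(SSZ, mul(Z, SSSZ))), mul(SSZ, SZ)))))
  →11  S(S(S(S(add(add(SSZ, mul(Z, SSSZ)), mul(SSZ, SZ))))))
  →12  S(S(S(S(add(S(add(SZ, mul(Z, SSSZ))), mul(SSZ, SZ))))))
  →13  S(S(S(S(S(add(add(SZ, mul(Z, SSSZ)), mul(SSZ, SZ)))))))
  →14  S(S(S(S(S(add(S(add(Z, mul(Z, SSSZ))), mul(SSZ, SZ)))))))
  →15  S(S(S(S(S(S(add(add(Z, mul(Z, SSSZ)), mul(SSZ, SZ))))))))
  →16  S(S(S(S(S(S(add(mul(Z, SSSZ), mul(SSZ, SZ))))))))
  →17  S(S(S(S(S(S(add(Z, mul(SSZ, SZ))))))))
  →18  S(S(S(S(S(S(mul(SSZ, SZ)))))))
  →19  S(S(S(S(S(S(add(SZ, mul(SZ, SZ))))))))
  →20  S(S(S(S(S(S(S(add(Z, mul(SZ, SZ)))))))))
  →21  S(S(S(S(S(S(S(mul(SZ, SZ))))))))
  →22  S(S(S(S(S(S(S(add(SZ, mul(Z, SZ)))))))))
  →23  S(S(S(S(S(S(S(S(add(Z, mul(Z, SZ))))))))))
  →24  S(S(S(S(S(S(S(S(mul(Z, SZ)))))))))
  →25  S^8(Z)

Term B:
  start: add(mul(Z, SSSZ), add(add(SSZ, S^4(Z)), SSZ))
  →1  add(Z, add(add(SSZ, S^4(Z)), SSZ))
  →2  add(add(SSZ, S^4(Z)), SSZ)
  →3  add(S(add(SZ, S^4(Z))), SSZ)
  →4  S(add(add(SZ, S^4(Z)), SSZ))
  →5  S(add(S(add(Z, S^4(Z))), SSZ))
  →6  S(S(add(add(Z, S^4(Z)), SSZ)))
  →7  S(S(add(S^4(Z), SSZ)))
  →8  S(S(S(add(SSSZ, SSZ))))
  →9  S(S(S(S(add(SSZ, SSZ)))))
  →10  S(S(S(S(S(add(SZ, SSZ))))))
  →11  S(S(S(S(S(S(add(Z, SSZ)))))))
  →12  S^8(Z)

Answer: SAME — A ⇓ S^8(Z), B ⇓ S^8(Z)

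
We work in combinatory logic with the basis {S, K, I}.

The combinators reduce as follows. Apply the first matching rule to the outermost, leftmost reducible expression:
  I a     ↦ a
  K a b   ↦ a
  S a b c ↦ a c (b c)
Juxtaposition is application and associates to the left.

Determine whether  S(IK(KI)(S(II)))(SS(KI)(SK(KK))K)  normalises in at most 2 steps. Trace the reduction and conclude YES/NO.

Answer: NO — after 2 steps the term is S(KI)(SS(KI)(SK(KK))K), not yet normal

Reduction:
  start: S(IK(KI)(S(II)))(SS(KI)(SK(KK))K)
  →1  S(K(KI)(S(II)))(SS(KI)(SK(KK))K)
  →2  S(KI)(SS(KI)(SK(KK))K)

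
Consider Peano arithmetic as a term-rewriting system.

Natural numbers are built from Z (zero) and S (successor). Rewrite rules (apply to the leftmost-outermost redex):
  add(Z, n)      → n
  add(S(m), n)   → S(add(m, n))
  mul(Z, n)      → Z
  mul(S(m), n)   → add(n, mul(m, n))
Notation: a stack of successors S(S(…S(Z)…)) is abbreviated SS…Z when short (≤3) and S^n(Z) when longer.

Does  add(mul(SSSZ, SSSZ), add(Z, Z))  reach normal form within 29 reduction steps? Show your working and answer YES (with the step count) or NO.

Answer: YES — reaches normal form S^9(Z) in 27 ≤ 29 steps

Derivation:
  start: add(mul(SSSZ, SSSZ), add(Z, Z))
  [1] add(add(SSSZ, mul(SSZ, SSSZ)), add(Z, Z))
  [2] add(S(add(SSZ, mul(SSZ, SSSZ))), add(Z, Z))
  [3] S(add(add(SSZ, mul(SSZ, SSSZ)), add(Z, Z)))
  [4] S(add(S(add(SZ, mul(SSZ, SSSZ))), add(Z, Z)))
  [5] S(S(add(add(SZ, mul(SSZ, SSSZ)), add(Z, Z))))
  [6] S(S(add(S(add(Z, mul(SSZ, SSSZ))), add(Z, Z))))
  [7] S(S(S(add(add(Z, mul(SSZ, SSSZ)), add(Z, Z)))))
  [8] S(S(S(add(mul(SSZ, SSSZ), add(Z, Z)))))
  [9] S(S(S(add(add(SSSZ, mul(SZ, SSSZ)), add(Z, Z)))))
  [10] S(S(S(add(S(add(SSZ, mul(SZ, SSSZ))), add(Z, Z)))))
  [11] S(S(S(S(add(add(SSZ, mul(SZ, SSSZ)), add(Z, Z))))))
  [12] S(S(S(S(add(S(add(SZ, mul(SZ, SSSZ))), add(Z, Z))))))
  [13] S(S(S(S(S(add(add(SZ, mul(SZ, SSSZ)), add(Z, Z)))))))
  [14] S(S(S(S(S(add(S(add(Z, mul(SZ, SSSZ))), add(Z, Z)))))))
  [15] S(S(S(S(S(S(add(add(Z, mul(SZ, SSSZ)), add(Z, Z))))))))
  [16] S(S(S(S(S(S(add(mul(SZ, SSSZ), add(Z, Z))))))))
  [17] S(S(S(S(S(S(add(add(SSSZ, mul(Z, SSSZ)), add(Z, Z))))))))
  [18] S(S(S(S(S(S(add(S(add(SSZ, mul(Z, SSSZ))), add(Z, Z))))))))
  [19] S(S(S(S(S(S(S(add(add(SSZ, mul(Z, SSSZ)), add(Z, Z)))))))))
  [20] S(S(S(S(S(S(S(add(S(add(SZ, mul(Z, SSSZ))), add(Z, Z)))))))))
  [21] S(S(S(S(S(S(S(S(add(add(SZ, mul(Z, SSSZ)), add(Z, Z))))))))))
  [22] S(S(S(S(S(S(S(S(add(S(add(Z, mul(Z, SSSZ))), add(Z, Z))))))))))
  [23] S(S(S(S(S(S(S(S(S(add(add(Z, mul(Z, SSSZ)), add(Z, Z)))))))))))
  [24] S(S(S(S(S(S(S(S(S(add(mul(Z, SSSZ), add(Z, Z)))))))))))
  [25] S(S(S(S(S(S(S(S(S(add(Z, add(Z, Z)))))))))))
  [26] S(S(S(S(S(S(S(S(S(add(Z, Z))))))))))
  [27] S^9(Z)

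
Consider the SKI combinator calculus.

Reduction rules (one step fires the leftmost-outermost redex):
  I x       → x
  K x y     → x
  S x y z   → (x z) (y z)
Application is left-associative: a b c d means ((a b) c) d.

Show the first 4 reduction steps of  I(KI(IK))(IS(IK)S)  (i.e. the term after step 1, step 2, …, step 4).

Answer: after 4 steps: S(IK)S

Reduction:
  start: I(KI(IK))(IS(IK)S)
  [1] KI(IK)(IS(IK)S)
  [2] I(IS(IK)S)
  [3] IS(IK)S
  [4] S(IK)S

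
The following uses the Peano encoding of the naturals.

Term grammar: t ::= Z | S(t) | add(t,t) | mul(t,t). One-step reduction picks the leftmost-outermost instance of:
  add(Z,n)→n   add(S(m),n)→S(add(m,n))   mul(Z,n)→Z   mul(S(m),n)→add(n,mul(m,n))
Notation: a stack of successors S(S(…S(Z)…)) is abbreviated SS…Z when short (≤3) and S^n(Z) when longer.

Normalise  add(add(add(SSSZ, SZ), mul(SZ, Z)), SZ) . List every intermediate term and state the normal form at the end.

  start: add(add(add(SSSZ, SZ), mul(SZ, Z)), SZ)
  [1] add(add(S(add(SSZ, SZ)), mul(SZ, Z)), SZ)
  [2] add(S(add(add(SSZ, SZ), mul(SZ, Z))), SZ)
  [3] S(add(add(add(SSZ, SZ), mul(SZ, Z)), SZ))
  [4] S(add(add(S(add(SZ, SZ)), mul(SZ, Z)), SZ))
  [5] S(add(S(add(add(SZ, SZ), mul(SZ, Z))), SZ))
  [6] S(S(add(add(add(SZ, SZ), mul(SZ, Z)), SZ)))
  [7] S(S(add(add(S(add(Z, SZ)), mul(SZ, Z)), SZ)))
  [8] S(S(add(S(add(add(Z, SZ), mul(SZ, Z))), SZ)))
  [9] S(S(S(add(add(add(Z, SZ), mul(SZ, Z)), SZ))))
  [10] S(S(S(add(add(SZ, mul(SZ, Z)), SZ))))
  [11] S(S(S(add(S(add(Z, mul(SZ, Z))), SZ))))
  [12] S(S(S(S(add(add(Z, mul(SZ, Z)), SZ)))))
  [13] S(S(S(S(add(mul(SZ, Z), SZ)))))
  [14] S(S(S(S(add(add(Z, mul(Z, Z)), SZ)))))
  [15] S(S(S(S(add(mul(Z, Z), SZ)))))
  [16] S(S(S(S(add(Z, SZ)))))
  [17] S^5(Z)

Answer: normal form = S^5(Z)  (in 17 steps)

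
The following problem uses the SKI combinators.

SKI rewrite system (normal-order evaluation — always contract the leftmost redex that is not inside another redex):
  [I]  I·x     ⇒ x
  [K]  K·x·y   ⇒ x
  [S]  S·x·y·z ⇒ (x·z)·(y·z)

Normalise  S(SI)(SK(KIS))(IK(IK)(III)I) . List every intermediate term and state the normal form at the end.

Answer: normal form = I  (in 9 steps)

Reduction:
  start: S(SI)(SK(KIS))(IK(IK)(III)I)
  →1  SI(IK(IK)(III)I)(SK(KIS)(IK(IK)(III)I))
  →2  I(SK(KIS)(IK(IK)(III)I))(IK(IK)(III)I(SK(KIS)(IK(IK)(III)I)))
  →3  SK(KIS)(IK(IK)(III)I)(IK(IK)(III)I(SK(KIS)(IK(IK)(III)I)))
  →4  K(IK(IK)(III)I)(KIS(IK(IK)(III)I))(IK(IK)(III)I(SK(KIS)(IK(IK)(III)I)))
  →5  IK(IK)(III)I(IK(IK)(III)I(SK(KIS)(IK(IK)(III)I)))
  →6  K(IK)(III)I(IK(IK)(III)I(SK(KIS)(IK(IK)(III)I)))
  →7  IKI(IK(IK)(III)I(SK(KIS)(IK(IK)(III)I)))
  →8  KI(IK(IK)(III)I(SK(KIS)(IK(IK)(III)I)))
  →9  I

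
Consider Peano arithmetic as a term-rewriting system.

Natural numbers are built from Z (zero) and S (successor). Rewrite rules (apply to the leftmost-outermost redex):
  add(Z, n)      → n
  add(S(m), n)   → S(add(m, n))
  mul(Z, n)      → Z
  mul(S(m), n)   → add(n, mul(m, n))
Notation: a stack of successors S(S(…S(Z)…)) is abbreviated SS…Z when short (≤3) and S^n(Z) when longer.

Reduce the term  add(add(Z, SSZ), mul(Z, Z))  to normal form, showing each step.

Answer: normal form = SSZ  (in 5 steps)

Reduction:
  start: add(add(Z, SSZ), mul(Z, Z))
  step 1: add(SSZ, mul(Z, Z))
  step 2: S(add(SZ, mul(Z, Z)))
  step 3: S(S(add(Z, mul(Z, Z))))
  step 4: S(S(mul(Z, Z)))
  step 5: SSZ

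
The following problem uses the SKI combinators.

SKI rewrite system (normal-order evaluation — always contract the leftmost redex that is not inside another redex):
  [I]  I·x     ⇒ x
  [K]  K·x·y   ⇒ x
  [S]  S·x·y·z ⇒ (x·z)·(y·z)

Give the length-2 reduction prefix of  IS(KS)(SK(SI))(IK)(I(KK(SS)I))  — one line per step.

Answer: after 2 steps: KS(IK)(SK(SI)(IK))(I(KK(SS)I))

Working:
  start: IS(KS)(SK(SI))(IK)(I(KK(SS)I))
  →1  S(KS)(SK(SI))(IK)(I(KK(SS)I))
  →2  KS(IK)(SK(SI)(IK))(I(KK(SS)I))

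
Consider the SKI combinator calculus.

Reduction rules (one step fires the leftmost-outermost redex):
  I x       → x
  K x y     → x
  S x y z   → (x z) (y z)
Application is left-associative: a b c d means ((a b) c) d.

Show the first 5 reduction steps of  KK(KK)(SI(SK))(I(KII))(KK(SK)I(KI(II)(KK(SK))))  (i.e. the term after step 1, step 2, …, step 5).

Answer: after 5 steps: KI(KI(II)(KK(SK)))(SK(KK(SK)I(KI(II)(KK(SK)))))

Reduction:
  start: KK(KK)(SI(SK))(I(KII))(KK(SK)I(KI(II)(KK(SK))))
  step 1: K(SI(SK))(I(KII))(KK(SK)I(KI(II)(KK(SK))))
  step 2: SI(SK)(KK(SK)I(KI(II)(KK(SK))))
  step 3: I(KK(SK)I(KI(II)(KK(SK))))(SK(KK(SK)I(KI(II)(KK(SK)))))
  step 4: KK(SK)I(KI(II)(KK(SK)))(SK(KK(SK)I(KI(II)(KK(SK)))))
  step 5: KI(KI(II)(KK(SK)))(SK(KK(SK)I(KI(II)(KK(SK)))))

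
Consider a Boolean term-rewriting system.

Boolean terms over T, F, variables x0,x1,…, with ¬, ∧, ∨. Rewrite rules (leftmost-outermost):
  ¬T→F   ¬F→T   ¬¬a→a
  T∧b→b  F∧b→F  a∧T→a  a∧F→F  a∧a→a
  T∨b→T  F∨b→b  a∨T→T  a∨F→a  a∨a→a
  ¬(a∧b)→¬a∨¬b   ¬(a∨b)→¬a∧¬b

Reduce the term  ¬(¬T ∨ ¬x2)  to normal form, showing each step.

  start: ¬(¬T ∨ ¬x2)
  step 1: ¬¬T ∧ ¬¬x2
  step 2: T ∧ ¬¬x2
  step 3: ¬¬x2
  step 4: x2

Answer: normal form = x2  (in 4 steps)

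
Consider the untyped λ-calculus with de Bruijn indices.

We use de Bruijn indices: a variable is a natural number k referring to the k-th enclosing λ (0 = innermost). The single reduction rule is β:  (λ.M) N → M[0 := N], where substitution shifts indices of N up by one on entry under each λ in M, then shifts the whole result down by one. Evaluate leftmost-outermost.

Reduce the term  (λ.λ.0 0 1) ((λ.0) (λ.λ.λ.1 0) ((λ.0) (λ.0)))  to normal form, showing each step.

Answer: normal form = λ.0 0 (λ.λ.1 0)  (in 3 steps)

Working:
  start: (λ.λ.0 0 1) ((λ.0) (λ.λ.λ.1 0) ((λ.0) (λ.0)))
  step 1: λ.0 0 ((λ.0) (λ.λ.λ.1 0) ((λ.0) (λ.0)))
  step 2: λ.0 0 ((λ.λ.λ.1 0) ((λ.0) (λ.0)))
  step 3: λ.0 0 (λ.λ.1 0)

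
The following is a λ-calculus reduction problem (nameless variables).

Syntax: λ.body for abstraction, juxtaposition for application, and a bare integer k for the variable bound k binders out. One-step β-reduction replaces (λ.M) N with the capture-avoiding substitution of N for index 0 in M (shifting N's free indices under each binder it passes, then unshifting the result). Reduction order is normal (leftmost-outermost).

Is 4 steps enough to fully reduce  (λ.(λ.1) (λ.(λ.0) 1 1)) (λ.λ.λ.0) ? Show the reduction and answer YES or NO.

  start: (λ.(λ.1) (λ.(λ.0) 1 1)) (λ.λ.λ.0)
  [1] (λ.λ.λ.λ.0) (λ.(λ.0) (λ.λ.λ.0) (λ.λ.λ.0))
  [2] λ.λ.λ.0

Answer: YES — reaches normal form λ.λ.λ.0 in 2 ≤ 4 steps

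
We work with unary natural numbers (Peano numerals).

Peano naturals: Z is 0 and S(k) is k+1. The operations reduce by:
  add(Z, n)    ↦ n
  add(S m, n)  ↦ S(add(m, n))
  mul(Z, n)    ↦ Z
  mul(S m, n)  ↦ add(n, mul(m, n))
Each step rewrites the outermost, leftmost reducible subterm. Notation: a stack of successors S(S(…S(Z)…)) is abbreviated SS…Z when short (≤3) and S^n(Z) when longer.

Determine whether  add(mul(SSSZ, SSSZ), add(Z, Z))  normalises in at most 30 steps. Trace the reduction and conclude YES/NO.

Answer: YES — reaches normal form S^9(Z) in 27 ≤ 30 steps

Derivation:
  start: add(mul(SSSZ, SSSZ), add(Z, Z))
  step 1: add(add(SSSZ, mul(SSZ, SSSZ)), add(Z, Z))
  step 2: add(S(add(SSZ, mul(SSZ, SSSZ))), add(Z, Z))
  step 3: S(add(add(SSZ, mul(SSZ, SSSZ)), add(Z, Z)))
  step 4: S(add(S(add(SZ, mul(SSZ, SSSZ))), add(Z, Z)))
  step 5: S(S(add(add(SZ, mul(SSZ, SSSZ)), add(Z, Z))))
  step 6: S(S(add(S(add(Z, mul(SSZ, SSSZ))), add(Z, Z))))
  step 7: S(S(S(add(add(Z, mul(SSZ, SSSZ)), add(Z, Z)))))
  step 8: S(S(S(add(mul(SSZ, SSSZ), add(Z, Z)))))
  step 9: S(S(S(add(add(SSSZ, mul(SZ, SSSZ)), add(Z, Z)))))
  step 10: S(S(S(add(S(add(SSZ, mul(SZ, SSSZ))), add(Z, Z)))))
  step 11: S(S(S(S(add(add(SSZ, mul(SZ, SSSZ)), add(Z, Z))))))
  step 12: S(S(S(S(add(S(add(SZ, mul(SZ, SSSZ))), add(Z, Z))))))
  step 13: S(S(S(S(S(add(add(SZ, mul(SZ, SSSZ)), add(Z, Z)))))))
  step 14: S(S(S(S(S(add(S(add(Z, mul(SZ, SSSZ))), add(Z, Z)))))))
  step 15: S(S(S(S(S(S(add(add(Z, mul(SZ, SSSZ)), add(Z, Z))))))))
  step 16: S(S(S(S(S(S(add(mul(SZ, SSSZ), add(Z, Z))))))))
  step 17: S(S(S(S(S(S(add(add(SSSZ, mul(Z, SSSZ)), add(Z, Z))))))))
  step 18: S(S(S(S(S(S(add(S(add(SSZ, mul(Z, SSSZ))), add(Z, Z))))))))
  step 19: S(S(S(S(S(S(S(add(add(SSZ, mul(Z, SSSZ)), add(Z, Z)))))))))
  step 20: S(S(S(S(S(S(S(add(S(add(SZ, mul(Z, SSSZ))), add(Z, Z)))))))))
  step 21: S(S(S(S(S(S(S(S(add(add(SZ, mul(Z, SSSZ)), add(Z, Z))))))))))
  step 22: S(S(S(S(S(S(S(S(add(S(add(Z, mul(Z, SSSZ))), add(Z, Z))))))))))
  step 23: S(S(S(S(S(S(S(S(S(add(add(Z, mul(Z, SSSZ)), add(Z, Z)))))))))))
  step 24: S(S(S(S(S(S(S(S(S(add(mul(Z, SSSZ), add(Z, Z)))))))))))
  step 25: S(S(S(S(S(S(S(S(S(add(Z, add(Z, Z)))))))))))
  step 26: S(S(S(S(S(S(S(S(S(add(Z, Z))))))))))
  step 27: S^9(Z)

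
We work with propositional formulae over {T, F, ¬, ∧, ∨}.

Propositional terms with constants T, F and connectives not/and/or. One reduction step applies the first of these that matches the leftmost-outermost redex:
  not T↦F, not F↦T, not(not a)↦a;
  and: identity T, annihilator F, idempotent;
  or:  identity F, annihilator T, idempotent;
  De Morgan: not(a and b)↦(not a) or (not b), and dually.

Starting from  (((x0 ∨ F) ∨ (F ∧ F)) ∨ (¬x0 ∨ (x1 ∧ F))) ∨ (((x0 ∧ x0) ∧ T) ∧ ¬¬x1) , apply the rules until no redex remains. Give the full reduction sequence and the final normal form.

Answer: normal form = (x0 ∨ ¬x0) ∨ (x0 ∧ x1)  (in 8 steps)

Reduction:
  start: (((x0 ∨ F) ∨ (F ∧ F)) ∨ (¬x0 ∨ (x1 ∧ F))) ∨ (((x0 ∧ x0) ∧ T) ∧ ¬¬x1)
  step 1: ((x0 ∨ (F ∧ F)) ∨ (¬x0 ∨ (x1 ∧ F))) ∨ (((x0 ∧ x0) ∧ T) ∧ ¬¬x1)
  step 2: ((x0 ∨ F) ∨ (¬x0 ∨ (x1 ∧ F))) ∨ (((x0 ∧ x0) ∧ T) ∧ ¬¬x1)
  step 3: (x0 ∨ (¬x0 ∨ (x1 ∧ F))) ∨ (((x0 ∧ x0) ∧ T) ∧ ¬¬x1)
  step 4: (x0 ∨ (¬x0 ∨ F)) ∨ (((x0 ∧ x0) ∧ T) ∧ ¬¬x1)
  step 5: (x0 ∨ ¬x0) ∨ (((x0 ∧ x0) ∧ T) ∧ ¬¬x1)
  step 6: (x0 ∨ ¬x0) ∨ ((x0 ∧ x0) ∧ ¬¬x1)
  step 7: (x0 ∨ ¬x0) ∨ (x0 ∧ ¬¬x1)
  step 8: (x0 ∨ ¬x0) ∨ (x0 ∧ x1)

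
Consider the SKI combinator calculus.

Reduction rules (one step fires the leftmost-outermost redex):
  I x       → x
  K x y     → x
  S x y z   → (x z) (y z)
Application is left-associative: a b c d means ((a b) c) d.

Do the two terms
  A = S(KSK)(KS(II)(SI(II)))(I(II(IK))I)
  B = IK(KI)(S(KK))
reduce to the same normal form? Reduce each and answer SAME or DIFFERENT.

Answer: DIFFERENT — A ⇓ S(KI)(S(SII)(KI)), B ⇓ KI

Working:
Term A:
  start: S(KSK)(KS(II)(SI(II)))(I(II(IK))I)
  step 1: KSK(I(II(IK))I)(KS(II)(SI(II))(I(II(IK))I))
  step 2: S(I(II(IK))I)(KS(II)(SI(II))(I(II(IK))I))
  step 3: S(II(IK)I)(KS(II)(SI(II))(I(II(IK))I))
  step 4: S(I(IK)I)(KS(II)(SI(II))(I(II(IK))I))
  step 5: S(IKI)(KS(II)(SI(II))(I(II(IK))I))
  step 6: S(KI)(KS(II)(SI(II))(I(II(IK))I))
  step 7: S(KI)(S(SI(II))(I(II(IK))I))
  step 8: S(KI)(S(SII)(I(II(IK))I))
  step 9: S(KI)(S(SII)(II(IK)I))
  step 10: S(KI)(S(SII)(I(IK)I))
  step 11: S(KI)(S(SII)(IKI))
  step 12: S(KI)(S(SII)(KI))

Term B:
  start: IK(KI)(S(KK))
  step 1: K(KI)(S(KK))
  step 2: KI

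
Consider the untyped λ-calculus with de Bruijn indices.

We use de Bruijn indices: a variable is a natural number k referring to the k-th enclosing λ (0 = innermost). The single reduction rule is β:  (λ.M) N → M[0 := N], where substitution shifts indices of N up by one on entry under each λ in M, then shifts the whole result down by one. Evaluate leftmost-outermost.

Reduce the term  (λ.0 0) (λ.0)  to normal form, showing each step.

Answer: normal form = λ.0  (in 2 steps)

Reduction:
  start: (λ.0 0) (λ.0)
  step 1: (λ.0) (λ.0)
  step 2: λ.0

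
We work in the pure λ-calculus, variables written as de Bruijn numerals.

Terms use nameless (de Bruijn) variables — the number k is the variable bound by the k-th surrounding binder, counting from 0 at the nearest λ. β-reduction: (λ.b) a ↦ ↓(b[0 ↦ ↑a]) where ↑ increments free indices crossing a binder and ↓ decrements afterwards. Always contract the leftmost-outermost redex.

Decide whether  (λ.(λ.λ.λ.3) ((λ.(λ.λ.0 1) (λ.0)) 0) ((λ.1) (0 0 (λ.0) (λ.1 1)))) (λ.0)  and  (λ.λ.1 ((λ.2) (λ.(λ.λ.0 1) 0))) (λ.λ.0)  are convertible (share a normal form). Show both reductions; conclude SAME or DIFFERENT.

Answer: SAME — A ⇓ λ.λ.0, B ⇓ λ.λ.0

Reduction:
Term A:
  start: (λ.(λ.λ.λ.3) ((λ.(λ.λ.0 1) (λ.0)) 0) ((λ.1) (0 0 (λ.0) (λ.1 1)))) (λ.0)
  step 1: (λ.λ.λ.λ.0) ((λ.(λ.λ.0 1) (λ.0)) (λ.0)) ((λ.λ.0) ((λ.0) (λ.0) (λ.0) (λ.(λ.0) (λ.0))))
  step 2: (λ.λ.λ.0) ((λ.λ.0) ((λ.0) (λ.0) (λ.0) (λ.(λ.0) (λ.0))))
  step 3: λ.λ.0

Term B:
  start: (λ.λ.1 ((λ.2) (λ.(λ.λ.0 1) 0))) (λ.λ.0)
  step 1: λ.(λ.λ.0) ((λ.λ.λ.0) (λ.(λ.λ.0 1) 0))
  step 2: λ.λ.0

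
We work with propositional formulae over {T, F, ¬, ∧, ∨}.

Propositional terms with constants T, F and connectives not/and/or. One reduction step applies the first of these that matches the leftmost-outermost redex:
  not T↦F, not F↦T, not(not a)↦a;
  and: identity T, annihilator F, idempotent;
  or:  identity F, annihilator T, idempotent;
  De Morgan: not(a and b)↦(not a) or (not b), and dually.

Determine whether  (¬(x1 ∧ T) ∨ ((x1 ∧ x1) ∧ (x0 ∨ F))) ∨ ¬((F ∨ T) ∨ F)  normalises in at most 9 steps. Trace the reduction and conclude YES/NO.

Answer: NO — after 9 steps the term is (¬x1 ∨ (x1 ∧ x0)) ∨ (¬T ∧ ¬F), not yet normal

Derivation:
  start: (¬(x1 ∧ T) ∨ ((x1 ∧ x1) ∧ (x0 ∨ F))) ∨ ¬((F ∨ T) ∨ F)
  step 1: ((¬x1 ∨ ¬T) ∨ ((x1 ∧ x1) ∧ (x0 ∨ F))) ∨ ¬((F ∨ T) ∨ F)
  step 2: ((¬x1 ∨ F) ∨ ((x1 ∧ x1) ∧ (x0 ∨ F))) ∨ ¬((F ∨ T) ∨ F)
  step 3: (¬x1 ∨ ((x1 ∧ x1) ∧ (x0 ∨ F))) ∨ ¬((F ∨ T) ∨ F)
  step 4: (¬x1 ∨ (x1 ∧ (x0 ∨ F))) ∨ ¬((F ∨ T) ∨ F)
  step 5: (¬x1 ∨ (x1 ∧ x0)) ∨ ¬((F ∨ T) ∨ F)
  step 6: (¬x1 ∨ (x1 ∧ x0)) ∨ (¬(F ∨ T) ∧ ¬F)
  step 7: (¬x1 ∨ (x1 ∧ x0)) ∨ ((¬F ∧ ¬T) ∧ ¬F)
  step 8: (¬x1 ∨ (x1 ∧ x0)) ∨ ((T ∧ ¬T) ∧ ¬F)
  step 9: (¬x1 ∨ (x1 ∧ x0)) ∨ (¬T ∧ ¬F)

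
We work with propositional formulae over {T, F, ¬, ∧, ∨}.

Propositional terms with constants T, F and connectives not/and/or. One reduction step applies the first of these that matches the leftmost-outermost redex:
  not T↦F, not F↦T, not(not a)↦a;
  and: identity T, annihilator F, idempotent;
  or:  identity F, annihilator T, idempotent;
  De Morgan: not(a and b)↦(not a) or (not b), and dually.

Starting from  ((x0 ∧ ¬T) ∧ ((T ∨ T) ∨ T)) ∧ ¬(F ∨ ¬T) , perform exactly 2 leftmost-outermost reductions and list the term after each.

  start: ((x0 ∧ ¬T) ∧ ((T ∨ T) ∨ T)) ∧ ¬(F ∨ ¬T)
  →1  ((x0 ∧ F) ∧ ((T ∨ T) ∨ T)) ∧ ¬(F ∨ ¬T)
  →2  (F ∧ ((T ∨ T) ∨ T)) ∧ ¬(F ∨ ¬T)

Answer: after 2 steps: (F ∧ ((T ∨ T) ∨ T)) ∧ ¬(F ∨ ¬T)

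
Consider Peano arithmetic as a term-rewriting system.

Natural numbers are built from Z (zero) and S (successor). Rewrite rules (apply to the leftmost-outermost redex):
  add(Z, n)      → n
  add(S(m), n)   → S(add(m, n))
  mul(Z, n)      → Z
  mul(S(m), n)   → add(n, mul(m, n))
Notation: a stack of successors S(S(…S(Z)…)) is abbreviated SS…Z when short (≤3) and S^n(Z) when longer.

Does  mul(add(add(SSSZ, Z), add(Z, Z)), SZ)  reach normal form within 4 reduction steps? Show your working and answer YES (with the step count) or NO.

  start: mul(add(add(SSSZ, Z), add(Z, Z)), SZ)
  →1  mul(add(S(add(SSZ, Z)), add(Z, Z)), SZ)
  →2  mul(S(add(add(SSZ, Z), add(Z, Z))), SZ)
  →3  add(SZ, mul(add(add(SSZ, Z), add(Z, Z)), SZ))
  →4  S(add(Z, mul(add(add(SSZ, Z), add(Z, Z)), SZ)))

Answer: NO — after 4 steps the term is S(add(Z, mul(add(add(SSZ, Z), add(Z, Z)), SZ))), not yet normal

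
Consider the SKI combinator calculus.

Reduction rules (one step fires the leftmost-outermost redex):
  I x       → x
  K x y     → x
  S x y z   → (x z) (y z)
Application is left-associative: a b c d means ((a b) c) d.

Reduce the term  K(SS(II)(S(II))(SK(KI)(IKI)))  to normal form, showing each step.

  start: K(SS(II)(S(II))(SK(KI)(IKI)))
  →1  K(S(S(II))(II(S(II)))(SK(KI)(IKI)))
  →2  K(S(II)(SK(KI)(IKI))(II(S(II))(SK(KI)(IKI))))
  →3  K(II(II(S(II))(SK(KI)(IKI)))(SK(KI)(IKI)(II(S(II))(SK(KI)(IKI)))))
  →4  K(I(II(S(II))(SK(KI)(IKI)))(SK(KI)(IKI)(II(S(II))(SK(KI)(IKI)))))
  →5  K(II(S(II))(SK(KI)(IKI))(SK(KI)(IKI)(II(S(II))(SK(KI)(IKI)))))
  →6  K(I(S(II))(SK(KI)(IKI))(SK(KI)(IKI)(II(S(II))(SK(KI)(IKI)))))
  →7  K(S(II)(SK(KI)(IKI))(SK(KI)(IKI)(II(S(II))(SK(KI)(IKI)))))
  →8  K(II(SK(KI)(IKI)(II(S(II))(SK(KI)(IKI))))(SK(KI)(IKI)(SK(KI)(IKI)(II(S(II))(SK(KI)(IKI))))))
  →9  K(I(SK(KI)(IKI)(II(S(II))(SK(KI)(IKI))))(SK(KI)(IKI)(SK(KI)(IKI)(II(S(II))(SK(KI)(IKI))))))
  →10  K(SK(KI)(IKI)(II(S(II))(SK(KI)(IKI)))(SK(KI)(IKI)(SK(KI)(IKI)(II(S(II))(SK(KI)(IKI))))))
  →11  K(K(IKI)(KI(IKI))(II(S(II))(SK(KI)(IKI)))(SK(KI)(IKI)(SK(KI)(IKI)(II(S(II))(SK(KI)(IKI))))))
  →12  K(IKI(II(S(II))(SK(KI)(IKI)))(SK(KI)(IKI)(SK(KI)(IKI)(II(S(II))(SK(KI)(IKI))))))
  →13  K(KI(II(S(II))(SK(KI)(IKI)))(SK(KI)(IKI)(SK(KI)(IKI)(II(S(II))(SK(KI)(IKI))))))
  →14  K(I(SK(KI)(IKI)(SK(KI)(IKI)(II(S(II))(SK(KI)(IKI))))))
  →15  K(SK(KI)(IKI)(SK(KI)(IKI)(II(S(II))(SK(KI)(IKI)))))
  →16  K(K(IKI)(KI(IKI))(SK(KI)(IKI)(II(S(II))(SK(KI)(IKI)))))
  →17  K(IKI(SK(KI)(IKI)(II(S(II))(SK(KI)(IKI)))))
  →18  K(KI(SK(KI)(IKI)(II(S(II))(SK(KI)(IKI)))))
  →19  KI

Answer: normal form = KI  (in 19 steps)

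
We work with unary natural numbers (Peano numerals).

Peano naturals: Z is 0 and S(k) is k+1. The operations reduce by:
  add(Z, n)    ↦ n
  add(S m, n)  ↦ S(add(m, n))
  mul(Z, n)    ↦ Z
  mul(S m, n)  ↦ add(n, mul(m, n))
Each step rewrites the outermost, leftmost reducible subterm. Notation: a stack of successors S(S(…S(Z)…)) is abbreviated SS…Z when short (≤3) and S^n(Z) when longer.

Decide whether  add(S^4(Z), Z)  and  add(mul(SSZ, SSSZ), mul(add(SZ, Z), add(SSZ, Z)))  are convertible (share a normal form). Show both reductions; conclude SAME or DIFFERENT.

Term A:
  start: add(S^4(Z), Z)
  [1] S(add(SSSZ, Z))
  [2] S(S(add(SSZ, Z)))
  [3] S(S(S(add(SZ, Z))))
  [4] S(S(S(S(add(Z, Z)))))
  [5] S^4(Z)

Term B:
  start: add(mul(SSZ, SSSZ), mul(add(SZ, Z), add(SSZ, Z)))
  [1] add(add(SSSZ, mul(SZ, SSSZ)), mul(add(SZ, Z), add(SSZ, Z)))
  [2] add(S(add(SSZ, mul(SZ, SSSZ))), mul(add(SZ, Z), add(SSZ, Z)))
  [3] S(add(add(SSZ, mul(SZ, SSSZ)), mul(add(SZ, Z), add(SSZ, Z))))
  [4] S(add(S(add(SZ, mul(SZ, SSSZ))), mul(add(SZ, Z), add(SSZ, Z))))
  [5] S(S(add(add(SZ, mul(SZ, SSSZ)), mul(add(SZ, Z), add(SSZ, Z)))))
  [6] S(S(add(S(add(Z, mul(SZ, SSSZ))), mul(add(SZ, Z), add(SSZ, Z)))))
  [7] S(S(S(add(add(Z, mul(SZ, SSSZ)), mul(add(SZ, Z), add(SSZ, Z))))))
  [8] S(S(S(add(mul(SZ, SSSZ), mul(add(SZ, Z), add(SSZ, Z))))))
  [9] S(S(S(add(add(SSSZ, mul(Z, SSSZ)), mul(add(SZ, Z), add(SSZ, Z))))))
  [10] S(S(S(add(S(add(SSZ, mul(Z, SSSZ))), mul(add(SZ, Z), add(SSZ, Z))))))
  [11] S(S(S(S(add(add(SSZ, mul(Z, SSSZ)), mul(add(SZ, Z), add(SSZ, Z)))))))
  [12] S(S(S(S(add(S(add(SZ, mul(Z, SSSZ))), mul(add(SZ, Z), add(SSZ, Z)))))))
  [13] S(S(S(S(S(add(add(SZ, mul(Z, SSSZ)), mul(add(SZ, Z), add(SSZ, Z))))))))
  [14] S(S(S(S(S(add(S(add(Z, mul(Z, SSSZ))), mul(add(SZ, Z), add(SSZ, Z))))))))
  [15] S(S(S(S(S(S(add(add(Z, mul(Z, SSSZ)), mul(add(SZ, Z), add(SSZ, Z)))))))))
  [16] S(S(S(S(S(S(add(mul(Z, SSSZ), mul(add(SZ, Z), add(SSZ, Z)))))))))
  [17] S(S(S(S(S(S(add(Z, mul(add(SZ, Z), add(SSZ, Z)))))))))
  [18] S(S(S(S(S(S(mul(add(SZ, Z), add(SSZ, Z))))))))
  [19] S(S(S(S(S(S(mul(S(add(Z, Z)), add(SSZ, Z))))))))
  [20] S(S(S(S(S(S(add(add(SSZ, Z), mul(add(Z, Z), add(SSZ, Z)))))))))
  [21] S(S(S(S(S(S(add(S(add(SZ, Z)), mul(add(Z, Z), add(SSZ, Z)))))))))
  [22] S(S(S(S(S(S(S(add(add(SZ, Z), mul(add(Z, Z), add(SSZ, Z))))))))))
  [23] S(S(S(S(S(S(S(add(S(add(Z, Z)), mul(add(Z, Z), add(SSZ, Z))))))))))
  [24] S(S(S(S(S(S(S(S(add(add(Z, Z), mul(add(Z, Z), add(SSZ, Z)))))))))))
  [25] S(S(S(S(S(S(S(S(add(Z, mul(add(Z, Z), add(SSZ, Z)))))))))))
  [26] S(S(S(S(S(S(S(S(mul(add(Z, Z), add(SSZ, Z))))))))))
  [27] S(S(S(S(S(S(S(S(mul(Z, add(SSZ, Z))))))))))
  [28] S^8(Z)

Answer: DIFFERENT — A ⇓ S^4(Z), B ⇓ S^8(Z)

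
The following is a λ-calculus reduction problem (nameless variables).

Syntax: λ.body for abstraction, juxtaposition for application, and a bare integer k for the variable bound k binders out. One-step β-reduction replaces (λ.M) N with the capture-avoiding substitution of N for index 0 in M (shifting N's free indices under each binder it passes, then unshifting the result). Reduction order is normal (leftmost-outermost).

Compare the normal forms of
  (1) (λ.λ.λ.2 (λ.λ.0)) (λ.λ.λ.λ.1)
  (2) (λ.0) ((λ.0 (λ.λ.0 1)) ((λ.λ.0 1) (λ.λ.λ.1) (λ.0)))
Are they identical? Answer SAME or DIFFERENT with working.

Term A:
  start: (λ.λ.λ.2 (λ.λ.0)) (λ.λ.λ.λ.1)
  [1] λ.λ.(λ.λ.λ.λ.1) (λ.λ.0)
  [2] λ.λ.λ.λ.λ.1

Term B:
  start: (λ.0) ((λ.0 (λ.λ.0 1)) ((λ.λ.0 1) (λ.λ.λ.1) (λ.0)))
  [1] (λ.0 (λ.λ.0 1)) ((λ.λ.0 1) (λ.λ.λ.1) (λ.0))
  [2] (λ.λ.0 1) (λ.λ.λ.1) (λ.0) (λ.λ.0 1)
  [3] (λ.0 (λ.λ.λ.1)) (λ.0) (λ.λ.0 1)
  [4] (λ.0) (λ.λ.λ.1) (λ.λ.0 1)
  [5] (λ.λ.λ.1) (λ.λ.0 1)
  [6] λ.λ.1

Answer: DIFFERENT — A ⇓ λ.λ.λ.λ.λ.1, B ⇓ λ.λ.1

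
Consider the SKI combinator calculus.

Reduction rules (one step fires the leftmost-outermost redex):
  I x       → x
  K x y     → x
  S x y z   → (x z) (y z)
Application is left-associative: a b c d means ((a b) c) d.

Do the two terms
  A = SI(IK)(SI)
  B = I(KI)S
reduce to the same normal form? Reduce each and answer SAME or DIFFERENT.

Term A:
  start: SI(IK)(SI)
  [1] I(SI)(IK(SI))
  [2] SI(IK(SI))
  [3] SI(K(SI))

Term B:
  start: I(KI)S
  [1] KIS
  [2] I

Answer: DIFFERENT — A ⇓ SI(K(SI)), B ⇓ I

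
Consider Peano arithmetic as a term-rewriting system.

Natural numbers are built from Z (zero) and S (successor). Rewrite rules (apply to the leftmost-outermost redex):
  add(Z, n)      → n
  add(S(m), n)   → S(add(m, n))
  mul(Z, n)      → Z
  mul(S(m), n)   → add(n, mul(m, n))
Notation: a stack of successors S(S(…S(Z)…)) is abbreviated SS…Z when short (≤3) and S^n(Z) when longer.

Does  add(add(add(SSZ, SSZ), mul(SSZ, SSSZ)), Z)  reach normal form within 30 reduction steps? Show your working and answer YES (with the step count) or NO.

Answer: YES — reaches normal form S^10(Z) in 30 ≤ 30 steps

Reduction:
  start: add(add(add(SSZ, SSZ), mul(SSZ, SSSZ)), Z)
  [1] add(add(S(add(SZ, SSZ)), mul(SSZ, SSSZ)), Z)
  [2] add(S(add(add(SZ, SSZ), mul(SSZ, SSSZ))), Z)
  [3] S(add(add(add(SZ, SSZ), mul(SSZ, SSSZ)), Z))
  [4] S(add(add(S(add(Z, SSZ)), mul(SSZ, SSSZ)), Z))
  [5] S(add(S(add(add(Z, SSZ), mul(SSZ, SSSZ))), Z))
  [6] S(S(add(add(add(Z, SSZ), mul(SSZ, SSSZ)), Z)))
  [7] S(S(add(add(SSZ, mul(SSZ, SSSZ)), Z)))
  [8] S(S(add(S(add(SZ, mul(SSZ, SSSZ))), Z)))
  [9] S(S(S(add(add(SZ, mul(SSZ, SSSZ)), Z))))
  [10] S(S(S(add(S(add(Z, mul(SSZ, SSSZ))), Z))))
  [11] S(S(S(S(add(add(Z, mul(SSZ, SSSZ)), Z)))))
  [12] S(S(S(S(add(mul(SSZ, SSSZ), Z)))))
  [13] S(S(S(S(add(add(SSSZ, mul(SZ, SSSZ)), Z)))))
  [14] S(S(S(S(add(S(add(SSZ, mul(SZ, SSSZ))), Z)))))
  [15] S(S(S(S(S(add(add(SSZ, mul(SZ, SSSZ)), Z))))))
  [16] S(S(S(S(S(add(S(add(SZ, mul(SZ, SSSZ))), Z))))))
  [17] S(S(S(S(S(S(add(add(SZ, mul(SZ, SSSZ)), Z)))))))
  [18] S(S(S(S(S(S(add(S(add(Z, mul(SZ, SSSZ))), Z)))))))
  [19] S(S(S(S(S(S(S(add(add(Z, mul(SZ, SSSZ)), Z))))))))
  [20] S(S(S(S(S(S(S(add(mul(SZ, SSSZ), Z))))))))
  [21] S(S(S(S(S(S(S(add(add(SSSZ, mul(Z, SSSZ)), Z))))))))
  [22] S(S(S(S(S(S(S(add(S(add(SSZ, mul(Z, SSSZ))), Z))))))))
  [23] S(S(S(S(S(S(S(S(add(add(SSZ, mul(Z, SSSZ)), Z)))))))))
  [24] S(S(S(S(S(S(S(S(add(S(add(SZ, mul(Z, SSSZ))), Z)))))))))
  [25] S(S(S(S(S(S(S(S(S(add(add(SZ, mul(Z, SSSZ)), Z))))))))))
  [26] S(S(S(S(S(S(S(S(S(add(S(add(Z, mul(Z, SSSZ))), Z))))))))))
  [27] S(S(S(S(S(S(S(S(S(S(add(add(Z, mul(Z, SSSZ)), Z)))))))))))
  [28] S(S(S(S(S(S(S(S(S(S(add(mul(Z, SSSZ), Z)))))))))))
  [29] S(S(S(S(S(S(S(S(S(S(add(Z, Z)))))))))))
  [30] S^10(Z)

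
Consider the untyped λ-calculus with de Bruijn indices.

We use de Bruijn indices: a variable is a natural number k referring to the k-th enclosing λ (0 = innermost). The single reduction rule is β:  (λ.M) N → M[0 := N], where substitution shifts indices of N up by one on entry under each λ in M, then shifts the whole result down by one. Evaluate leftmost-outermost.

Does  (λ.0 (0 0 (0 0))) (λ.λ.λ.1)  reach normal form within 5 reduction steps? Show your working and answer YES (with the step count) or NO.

  start: (λ.0 (0 0 (0 0))) (λ.λ.λ.1)
  [1] (λ.λ.λ.1) ((λ.λ.λ.1) (λ.λ.λ.1) ((λ.λ.λ.1) (λ.λ.λ.1)))
  [2] λ.λ.1

Answer: YES — reaches normal form λ.λ.1 in 2 ≤ 5 steps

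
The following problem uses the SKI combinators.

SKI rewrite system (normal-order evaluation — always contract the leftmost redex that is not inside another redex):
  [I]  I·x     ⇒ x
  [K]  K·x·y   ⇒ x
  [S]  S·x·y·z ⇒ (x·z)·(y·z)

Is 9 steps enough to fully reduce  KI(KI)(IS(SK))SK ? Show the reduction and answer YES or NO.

  start: KI(KI)(IS(SK))SK
  →1  I(IS(SK))SK
  →2  IS(SK)SK
  →3  S(SK)SK
  →4  SKK(SK)
  →5  K(SK)(K(SK))
  →6  SK

Answer: YES — reaches normal form SK in 6 ≤ 9 steps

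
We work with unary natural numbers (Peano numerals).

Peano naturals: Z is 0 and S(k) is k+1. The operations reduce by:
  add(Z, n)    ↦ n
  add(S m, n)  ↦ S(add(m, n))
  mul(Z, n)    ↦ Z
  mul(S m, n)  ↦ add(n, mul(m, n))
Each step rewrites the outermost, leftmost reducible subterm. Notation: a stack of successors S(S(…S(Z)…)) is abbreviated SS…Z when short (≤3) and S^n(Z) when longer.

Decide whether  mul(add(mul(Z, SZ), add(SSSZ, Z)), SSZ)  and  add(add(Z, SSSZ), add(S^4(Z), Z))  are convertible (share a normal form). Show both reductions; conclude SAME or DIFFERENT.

Term A:
  start: mul(add(mul(Z, SZ), add(SSSZ, Z)), SSZ)
  step 1: mul(add(Z, add(SSSZ, Z)), SSZ)
  step 2: mul(add(SSSZ, Z), SSZ)
  step 3: mul(S(add(SSZ, Z)), SSZ)
  step 4: add(SSZ, mul(add(SSZ, Z), SSZ))
  step 5: S(add(SZ, mul(add(SSZ, Z), SSZ)))
  step 6: S(S(add(Z, mul(add(SSZ, Z), SSZ))))
  step 7: S(S(mul(add(SSZ, Z), SSZ)))
  step 8: S(S(mul(S(add(SZ, Z)), SSZ)))
  step 9: S(S(add(SSZ, mul(add(SZ, Z), SSZ))))
  step 10: S(S(S(add(SZ, mul(add(SZ, Z), SSZ)))))
  step 11: S(S(S(S(add(Z, mul(add(SZ, Z), SSZ))))))
  step 12: S(S(S(S(mul(add(SZ, Z), SSZ)))))
  step 13: S(S(S(S(mul(S(add(Z, Z)), SSZ)))))
  step 14: S(S(S(S(add(SSZ, mul(add(Z, Z), SSZ))))))
  step 15: S(S(S(S(S(add(SZ, mul(add(Z, Z), SSZ)))))))
  step 16: S(S(S(S(S(S(add(Z, mul(add(Z, Z), SSZ))))))))
  step 17: S(S(S(S(S(S(mul(add(Z, Z), SSZ)))))))
  step 18: S(S(S(S(S(S(mul(Z, SSZ)))))))
  step 19: S^6(Z)

Term B:
  start: add(add(Z, SSSZ), add(S^4(Z), Z))
  step 1: add(SSSZ, add(S^4(Z), Z))
  step 2: S(add(SSZ, add(S^4(Z), Z)))
  step 3: S(S(add(SZ, add(S^4(Z), Z))))
  step 4: S(S(S(add(Z, add(S^4(Z), Z)))))
  step 5: S(S(S(add(S^4(Z), Z))))
  step 6: S(S(S(S(add(SSSZ, Z)))))
  step 7: S(S(S(S(S(add(SSZ, Z))))))
  step 8: S(S(S(S(S(S(add(SZ, Z)))))))
  step 9: S(S(S(S(S(S(S(add(Z, Z))))))))
  step 10: S^7(Z)

Answer: DIFFERENT — A ⇓ S^6(Z), B ⇓ S^7(Z)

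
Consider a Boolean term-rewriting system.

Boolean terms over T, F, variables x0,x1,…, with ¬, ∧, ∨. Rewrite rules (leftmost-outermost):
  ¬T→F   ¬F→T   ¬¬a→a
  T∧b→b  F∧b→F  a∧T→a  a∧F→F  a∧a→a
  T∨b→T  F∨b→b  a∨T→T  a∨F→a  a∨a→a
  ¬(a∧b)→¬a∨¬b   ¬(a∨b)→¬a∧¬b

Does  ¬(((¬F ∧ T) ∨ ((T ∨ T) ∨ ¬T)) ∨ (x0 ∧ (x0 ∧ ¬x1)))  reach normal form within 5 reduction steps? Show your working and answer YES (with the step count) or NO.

  start: ¬(((¬F ∧ T) ∨ ((T ∨ T) ∨ ¬T)) ∨ (x0 ∧ (x0 ∧ ¬x1)))
  →1  ¬((¬F ∧ T) ∨ ((T ∨ T) ∨ ¬T)) ∧ ¬(x0 ∧ (x0 ∧ ¬x1))
  →2  (¬(¬F ∧ T) ∧ ¬((T ∨ T) ∨ ¬T)) ∧ ¬(x0 ∧ (x0 ∧ ¬x1))
  →3  ((¬¬F ∨ ¬T) ∧ ¬((T ∨ T) ∨ ¬T)) ∧ ¬(x0 ∧ (x0 ∧ ¬x1))
  →4  ((F ∨ ¬T) ∧ ¬((T ∨ T) ∨ ¬T)) ∧ ¬(x0 ∧ (x0 ∧ ¬x1))
  →5  (¬T ∧ ¬((T ∨ T) ∨ ¬T)) ∧ ¬(x0 ∧ (x0 ∧ ¬x1))

Answer: NO — after 5 steps the term is (¬T ∧ ¬((T ∨ T) ∨ ¬T)) ∧ ¬(x0 ∧ (x0 ∧ ¬x1)), not yet normal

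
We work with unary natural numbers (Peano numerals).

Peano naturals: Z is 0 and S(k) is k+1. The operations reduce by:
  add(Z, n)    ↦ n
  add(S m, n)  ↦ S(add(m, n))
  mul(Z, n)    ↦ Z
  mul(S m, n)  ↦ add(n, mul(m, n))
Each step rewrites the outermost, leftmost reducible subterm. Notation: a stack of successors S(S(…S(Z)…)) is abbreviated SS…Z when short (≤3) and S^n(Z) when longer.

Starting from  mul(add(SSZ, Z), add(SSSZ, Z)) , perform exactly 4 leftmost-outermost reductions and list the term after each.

Answer: after 4 steps: S(add(add(SSZ, Z), mul(add(SZ, Z), add(SSSZ, Z))))

Reduction:
  start: mul(add(SSZ, Z), add(SSSZ, Z))
  step 1: mul(S(add(SZ, Z)), add(SSSZ, Z))
  step 2: add(add(SSSZ, Z), mul(add(SZ, Z), add(SSSZ, Z)))
  step 3: add(S(add(SSZ, Z)), mul(add(SZ, Z), add(SSSZ, Z)))
  step 4: S(add(add(SSZ, Z), mul(add(SZ, Z), add(SSSZ, Z))))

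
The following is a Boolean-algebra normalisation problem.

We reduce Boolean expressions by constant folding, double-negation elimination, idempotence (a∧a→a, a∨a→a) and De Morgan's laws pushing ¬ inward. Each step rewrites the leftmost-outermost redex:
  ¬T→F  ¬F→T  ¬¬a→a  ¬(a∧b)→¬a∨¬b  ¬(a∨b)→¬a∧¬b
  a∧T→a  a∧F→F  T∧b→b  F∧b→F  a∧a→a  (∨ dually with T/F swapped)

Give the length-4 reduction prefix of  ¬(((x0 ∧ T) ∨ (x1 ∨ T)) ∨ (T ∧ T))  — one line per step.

  start: ¬(((x0 ∧ T) ∨ (x1 ∨ T)) ∨ (T ∧ T))
  →1  ¬((x0 ∧ T) ∨ (x1 ∨ T)) ∧ ¬(T ∧ T)
  →2  (¬(x0 ∧ T) ∧ ¬(x1 ∨ T)) ∧ ¬(T ∧ T)
  →3  ((¬x0 ∨ ¬T) ∧ ¬(x1 ∨ T)) ∧ ¬(T ∧ T)
  →4  ((¬x0 ∨ F) ∧ ¬(x1 ∨ T)) ∧ ¬(T ∧ T)

Answer: after 4 steps: ((¬x0 ∨ F) ∧ ¬(x1 ∨ T)) ∧ ¬(T ∧ T)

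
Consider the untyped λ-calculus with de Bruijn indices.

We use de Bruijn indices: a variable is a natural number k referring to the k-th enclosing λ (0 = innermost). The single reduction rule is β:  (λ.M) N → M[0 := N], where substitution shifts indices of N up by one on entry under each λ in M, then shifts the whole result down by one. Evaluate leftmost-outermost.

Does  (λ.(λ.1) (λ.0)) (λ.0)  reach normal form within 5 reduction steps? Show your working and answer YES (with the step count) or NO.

  start: (λ.(λ.1) (λ.0)) (λ.0)
  →1  (λ.λ.0) (λ.0)
  →2  λ.0

Answer: YES — reaches normal form λ.0 in 2 ≤ 5 steps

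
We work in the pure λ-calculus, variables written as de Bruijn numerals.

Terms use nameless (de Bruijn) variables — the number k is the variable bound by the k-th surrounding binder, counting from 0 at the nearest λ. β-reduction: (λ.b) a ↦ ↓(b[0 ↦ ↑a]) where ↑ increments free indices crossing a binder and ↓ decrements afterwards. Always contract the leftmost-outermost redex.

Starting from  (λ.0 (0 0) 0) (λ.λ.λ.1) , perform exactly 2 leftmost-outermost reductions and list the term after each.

Answer: after 2 steps: (λ.λ.1) (λ.λ.λ.1)

Derivation:
  start: (λ.0 (0 0) 0) (λ.λ.λ.1)
  [1] (λ.λ.λ.1) ((λ.λ.λ.1) (λ.λ.λ.1)) (λ.λ.λ.1)
  [2] (λ.λ.1) (λ.λ.λ.1)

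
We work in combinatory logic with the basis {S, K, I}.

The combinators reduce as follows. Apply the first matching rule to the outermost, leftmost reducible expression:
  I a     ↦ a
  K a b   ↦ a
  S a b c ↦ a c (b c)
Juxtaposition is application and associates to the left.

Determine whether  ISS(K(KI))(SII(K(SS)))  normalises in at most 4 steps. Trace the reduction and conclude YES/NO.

Answer: NO — after 4 steps the term is S(K(SS)(I(K(SS))))(K(KI)(SII(K(SS)))), not yet normal

Derivation:
  start: ISS(K(KI))(SII(K(SS)))
  →1  SS(K(KI))(SII(K(SS)))
  →2  S(SII(K(SS)))(K(KI)(SII(K(SS))))
  →3  S(I(K(SS))(I(K(SS))))(K(KI)(SII(K(SS))))
  →4  S(K(SS)(I(K(SS))))(K(KI)(SII(K(SS))))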